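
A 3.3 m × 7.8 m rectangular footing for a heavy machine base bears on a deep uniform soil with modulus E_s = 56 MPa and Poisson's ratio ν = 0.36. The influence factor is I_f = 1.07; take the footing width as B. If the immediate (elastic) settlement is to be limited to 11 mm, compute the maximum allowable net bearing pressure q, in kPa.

E_s = 56 MPa = 56000 kPa.
S_e = q·B·(1−ν²)/E_s · I_f  ⇒  q = S_e·E_s / (B·(1−ν²)·I_f).
q = 0.011 × 56000 / (3.3 × 0.8704 × 1.07) = 200.4 kPa

q ≈ 200 kPa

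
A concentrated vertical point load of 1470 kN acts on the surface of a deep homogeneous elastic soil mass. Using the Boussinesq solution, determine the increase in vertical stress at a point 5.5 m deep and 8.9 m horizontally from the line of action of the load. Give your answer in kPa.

Δσ_z ≈ 0.932 kPa

Boussinesq vertical stress below a point load on an elastic half-space:
Δσ_z = 3P/(2πz²) · [1 + (r/z)²]^(−5/2)
r/z = 8.9/5.5 = 1.6182; [1+(r/z)²]^(−5/2) = 0.040149.
Δσ_z = 3×1470/(2π×5.5²) × 0.040149 = 23.202 × 0.040149 = 0.9315 kPa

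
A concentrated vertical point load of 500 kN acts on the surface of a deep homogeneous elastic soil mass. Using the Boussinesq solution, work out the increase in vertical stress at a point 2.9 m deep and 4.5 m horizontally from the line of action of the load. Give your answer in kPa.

Δσ_z ≈ 1.32 kPa

Boussinesq vertical stress below a point load on an elastic half-space:
Δσ_z = 3P/(2πz²) · [1 + (r/z)²]^(−5/2)
r/z = 4.5/2.9 = 1.5517; [1+(r/z)²]^(−5/2) = 0.046644.
Δσ_z = 3×500/(2π×2.9²) × 0.046644 = 28.387 × 0.046644 = 1.324 kPa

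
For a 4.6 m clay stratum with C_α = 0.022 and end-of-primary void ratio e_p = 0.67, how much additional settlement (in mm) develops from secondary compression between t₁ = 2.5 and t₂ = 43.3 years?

Secondary compression: S_s = C_α·H/(1+e_p)·log₁₀(t₂/t₁)
S_s = 0.022×4.6/(1+0.67)×log₁₀(43.3/2.5)
    = 0.0606 × 1.239 = 0.07505 m

S_s ≈ 75.1 mm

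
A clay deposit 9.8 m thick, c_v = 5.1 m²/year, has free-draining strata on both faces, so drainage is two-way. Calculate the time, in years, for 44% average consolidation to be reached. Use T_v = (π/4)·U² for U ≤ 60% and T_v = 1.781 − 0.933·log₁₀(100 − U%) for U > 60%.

t ≈ 0.716 years

Drainage path length: H_d = H/2 = 4.9 m (double drainage).
U ≤ 60%: T_v = (π/4)·U² = (π/4)×0.44² = 0.15205.
t = T_v·H_d²/c_v = 0.15205×4.9²/5.1 = 0.7158 years.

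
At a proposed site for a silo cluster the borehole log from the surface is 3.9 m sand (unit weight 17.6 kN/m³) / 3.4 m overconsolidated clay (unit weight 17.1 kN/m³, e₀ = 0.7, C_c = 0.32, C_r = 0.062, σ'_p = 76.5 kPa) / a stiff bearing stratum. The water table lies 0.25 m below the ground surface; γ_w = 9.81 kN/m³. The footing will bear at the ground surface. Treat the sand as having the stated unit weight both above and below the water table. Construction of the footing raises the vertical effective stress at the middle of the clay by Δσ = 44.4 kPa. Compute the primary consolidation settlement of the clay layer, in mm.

Mid-depth of clay below the ground surface: z = 3.9 + 3.4/2 = 5.6 m.
Total vertical stress at mid-clay: σ_v = 17.6×3.9 + 17.1×1.7 = 97.71 kPa.
Pore pressure: u = 9.81×(5.6 − 0.25) = 52.483 kPa.
Initial effective stress: σ'_0 = σ_v − u = 97.71 − 52.483 = 45.227 kPa.
Final effective stress: σ'_f = 45.227 + 44.4 = 89.627 kPa.
σ'_f = 89.627 > σ'_p = 76.5 kPa, so the stress path crosses the preconsolidation pressure — recompression up to σ'_p, then virgin compression beyond:
S_c = H/(1+e₀)·[C_r·log₁₀(σ'_p/σ'_0) + C_c·log₁₀(σ'_f/σ'_p)]
    = 3.4/1.7 × [0.062×log₁₀(76.5/45.227) + 0.32×log₁₀(89.627/76.5)]
    = 2 × [0.014152 + 0.022009] = 0.07232 m

S_c ≈ 72.3 mm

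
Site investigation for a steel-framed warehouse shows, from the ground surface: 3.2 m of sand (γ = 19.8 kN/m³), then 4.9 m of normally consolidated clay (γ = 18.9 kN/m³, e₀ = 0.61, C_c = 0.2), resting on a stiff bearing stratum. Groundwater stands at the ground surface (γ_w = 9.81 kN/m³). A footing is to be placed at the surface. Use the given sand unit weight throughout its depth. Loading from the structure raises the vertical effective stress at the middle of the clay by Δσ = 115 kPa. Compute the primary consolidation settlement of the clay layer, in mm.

Mid-depth of clay below the ground surface: z = 3.2 + 4.9/2 = 5.65 m.
Total vertical stress at mid-clay: σ_v = 19.8×3.2 + 18.9×2.45 = 109.67 kPa.
Pore pressure: u = 9.81×(5.65 − 0) = 55.427 kPa.
Initial effective stress: σ'_0 = σ_v − u = 109.67 − 55.427 = 54.243 kPa.
Final effective stress: σ'_f = σ'_0 + Δσ = 54.243 + 115 = 169.24 kPa.
Normally consolidated clay, so the full stress increment lies on the virgin compression line:
S_c = C_c·H/(1+e₀)·log₁₀(σ'_f/σ'_0) = 0.2×4.9/(1+0.61)×log₁₀(169.24/54.243)
    = 0.6087 × 0.49416 = 0.3008 m

S_c ≈ 301 mm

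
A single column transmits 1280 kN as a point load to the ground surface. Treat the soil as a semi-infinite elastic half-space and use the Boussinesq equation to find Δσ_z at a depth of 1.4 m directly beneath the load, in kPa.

Δσ_z ≈ 312 kPa

Boussinesq vertical stress below a point load on an elastic half-space:
Δσ_z = 3P/(2πz²) · [1 + (r/z)²]^(−5/2)
r/z = 0/1.4 = 0; [1+(r/z)²]^(−5/2) = 1.
Δσ_z = 3×1280/(2π×1.4²) × 1 = 311.81 × 1 = 311.8 kPa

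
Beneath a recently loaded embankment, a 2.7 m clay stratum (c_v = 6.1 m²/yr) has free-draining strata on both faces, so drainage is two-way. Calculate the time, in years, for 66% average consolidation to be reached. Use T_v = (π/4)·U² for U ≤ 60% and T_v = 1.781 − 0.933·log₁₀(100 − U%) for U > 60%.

t ≈ 0.105 years

Drainage path length: H_d = H/2 = 1.35 m (double drainage).
U > 60%: T_v = 1.781 − 0.933·log₁₀(100 − 66) = 0.35213.
t = T_v·H_d²/c_v = 0.35213×1.35²/6.1 = 0.1052 years.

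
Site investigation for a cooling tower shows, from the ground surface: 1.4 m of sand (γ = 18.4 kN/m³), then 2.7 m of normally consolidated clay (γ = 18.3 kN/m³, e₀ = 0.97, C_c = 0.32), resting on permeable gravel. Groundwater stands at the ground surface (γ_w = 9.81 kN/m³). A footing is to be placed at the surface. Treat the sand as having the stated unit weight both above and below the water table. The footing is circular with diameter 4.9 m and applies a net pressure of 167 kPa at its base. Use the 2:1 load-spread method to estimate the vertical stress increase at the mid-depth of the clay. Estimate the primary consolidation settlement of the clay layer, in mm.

Mid-depth of clay below the ground surface: z = 1.4 + 2.7/2 = 2.75 m.
Total vertical stress at mid-clay: σ_v = 18.4×1.4 + 18.3×1.35 = 50.465 kPa.
Pore pressure: u = 9.81×(2.75 − 0) = 26.978 kPa.
Initial effective stress: σ'_0 = σ_v − u = 50.465 − 26.978 = 23.487 kPa.
Stress increase at mid-clay by the 2:1 spreading method:
Δσ ≈ qD²/(D+z)² = 167×4.9²/(4.9+2.75)² = 68.515 kPa
Final effective stress: σ'_f = σ'_0 + Δσ = 23.487 + 68.515 = 92.002 kPa.
Normally consolidated clay, so the full stress increment lies on the virgin compression line:
S_c = C_c·H/(1+e₀)·log₁₀(σ'_f/σ'_0) = 0.32×2.7/(1+0.97)×log₁₀(92.002/23.487)
    = 0.43858 × 0.59297 = 0.2601 m

S_c ≈ 260 mm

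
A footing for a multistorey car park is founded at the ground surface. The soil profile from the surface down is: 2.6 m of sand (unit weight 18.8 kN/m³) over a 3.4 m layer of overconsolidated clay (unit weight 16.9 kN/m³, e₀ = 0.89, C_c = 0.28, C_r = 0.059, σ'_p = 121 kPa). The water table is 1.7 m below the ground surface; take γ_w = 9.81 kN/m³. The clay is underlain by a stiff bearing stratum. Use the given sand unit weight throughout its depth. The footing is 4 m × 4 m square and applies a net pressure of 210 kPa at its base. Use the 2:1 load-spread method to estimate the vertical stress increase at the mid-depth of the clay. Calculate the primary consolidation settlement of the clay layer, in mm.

S_c ≈ 30.5 mm

Mid-depth of clay below the ground surface: z = 2.6 + 3.4/2 = 4.3 m.
Total vertical stress at mid-clay: σ_v = 18.8×2.6 + 16.9×1.7 = 77.61 kPa.
Pore pressure: u = 9.81×(4.3 − 1.7) = 25.506 kPa.
Initial effective stress: σ'_0 = σ_v − u = 77.61 − 25.506 = 52.104 kPa.
Stress increase at mid-clay by the 2:1 spreading method:
Δσ = qBL/((B+z)(L+z)) = 210×4×4/((4+4.3)(4+4.3)) = 48.773 kPa
Final effective stress: σ'_f = 52.104 + 48.773 = 100.88 kPa.
σ'_f = 100.88 ≤ σ'_p = 121 kPa, so the clay remains overconsolidated and only the recompression index applies:
S_c = C_r·H/(1+e₀)·log₁₀(σ'_f/σ'_0) = 0.059×3.4/1.89×log₁₀(100.88/52.104)
    = 0.10614 × 0.28693 = 0.03045 m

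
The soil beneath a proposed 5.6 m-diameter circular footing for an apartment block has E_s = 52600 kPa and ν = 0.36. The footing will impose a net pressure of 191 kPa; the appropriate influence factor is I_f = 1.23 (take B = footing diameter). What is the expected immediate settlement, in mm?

Immediate (elastic) settlement: S_e = q·B·(1−ν²)/E_s · I_f.
S_e = 191 × 5.6 × (1 − 0.36²) / 52600 × 1.23
    = 191 × 5.6 × 0.8704 / 52600 × 1.23
    = 0.02177 m = 21.77 mm

S_e ≈ 21.8 mm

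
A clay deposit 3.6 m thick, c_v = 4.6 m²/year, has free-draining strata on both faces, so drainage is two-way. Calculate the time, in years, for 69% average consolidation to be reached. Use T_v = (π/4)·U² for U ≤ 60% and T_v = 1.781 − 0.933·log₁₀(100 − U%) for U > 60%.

Drainage path length: H_d = H/2 = 1.8 m (double drainage).
U > 60%: T_v = 1.781 − 0.933·log₁₀(100 − 69) = 0.38956.
t = T_v·H_d²/c_v = 0.38956×1.8²/4.6 = 0.2744 years.

t ≈ 0.274 years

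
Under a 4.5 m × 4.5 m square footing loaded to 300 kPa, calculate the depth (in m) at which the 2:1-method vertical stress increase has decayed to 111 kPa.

2:1 spreading — at depth z the loaded area has grown by z in each plan dimension:
qB²/(B+z)² = Δσ_z ⇒ z = B(√(q/Δσ_z) − 1) = 4.5×(√(300/111) − 1) = 2.898 m

z ≈ 2.9 m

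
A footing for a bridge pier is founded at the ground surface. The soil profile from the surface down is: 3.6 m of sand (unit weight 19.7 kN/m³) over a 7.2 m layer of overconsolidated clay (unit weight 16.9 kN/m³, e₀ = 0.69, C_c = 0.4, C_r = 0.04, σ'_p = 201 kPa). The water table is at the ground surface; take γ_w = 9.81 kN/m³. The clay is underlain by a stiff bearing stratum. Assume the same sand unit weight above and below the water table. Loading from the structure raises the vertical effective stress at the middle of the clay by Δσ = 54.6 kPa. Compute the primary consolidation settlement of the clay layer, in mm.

S_c ≈ 47.2 mm

Mid-depth of clay below the ground surface: z = 3.6 + 7.2/2 = 7.2 m.
Total vertical stress at mid-clay: σ_v = 19.7×3.6 + 16.9×3.6 = 131.76 kPa.
Pore pressure: u = 9.81×(7.2 − 0) = 70.632 kPa.
Initial effective stress: σ'_0 = σ_v − u = 131.76 − 70.632 = 61.128 kPa.
Final effective stress: σ'_f = 61.128 + 54.6 = 115.73 kPa.
σ'_f = 115.73 ≤ σ'_p = 201 kPa, so the clay remains overconsolidated and only the recompression index applies:
S_c = C_r·H/(1+e₀)·log₁₀(σ'_f/σ'_0) = 0.04×7.2/1.69×log₁₀(115.73/61.128)
    = 0.17042 × 0.27721 = 0.04724 m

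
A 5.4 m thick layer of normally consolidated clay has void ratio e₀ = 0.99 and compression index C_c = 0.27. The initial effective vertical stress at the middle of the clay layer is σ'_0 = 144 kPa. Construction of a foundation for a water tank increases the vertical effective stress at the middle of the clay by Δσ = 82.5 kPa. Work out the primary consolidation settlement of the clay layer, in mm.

S_c ≈ 144 mm

Final effective stress: σ'_f = σ'_0 + Δσ = 144 + 82.5 = 226.5 kPa.
Normally consolidated clay, so the full stress increment lies on the virgin compression line:
S_c = C_c·H/(1+e₀)·log₁₀(σ'_f/σ'_0) = 0.27×5.4/(1+0.99)×log₁₀(226.5/144)
    = 0.73266 × 0.19671 = 0.1441 m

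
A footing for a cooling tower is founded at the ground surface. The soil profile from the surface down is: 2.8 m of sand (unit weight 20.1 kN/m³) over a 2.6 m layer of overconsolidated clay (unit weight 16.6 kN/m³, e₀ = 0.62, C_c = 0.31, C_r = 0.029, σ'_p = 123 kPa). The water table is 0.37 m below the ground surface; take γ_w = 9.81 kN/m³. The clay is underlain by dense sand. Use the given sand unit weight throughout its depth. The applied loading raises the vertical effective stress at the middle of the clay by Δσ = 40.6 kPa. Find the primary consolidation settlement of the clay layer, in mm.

Mid-depth of clay below the ground surface: z = 2.8 + 2.6/2 = 4.1 m.
Total vertical stress at mid-clay: σ_v = 20.1×2.8 + 16.6×1.3 = 77.86 kPa.
Pore pressure: u = 9.81×(4.1 − 0.37) = 36.591 kPa.
Initial effective stress: σ'_0 = σ_v − u = 77.86 − 36.591 = 41.269 kPa.
Final effective stress: σ'_f = 41.269 + 40.6 = 81.869 kPa.
σ'_f = 81.869 ≤ σ'_p = 123 kPa, so the clay remains overconsolidated and only the recompression index applies:
S_c = C_r·H/(1+e₀)·log₁₀(σ'_f/σ'_0) = 0.029×2.6/1.62×log₁₀(81.869/41.269)
    = 0.046542 × 0.2975 = 0.01385 m

S_c ≈ 13.8 mm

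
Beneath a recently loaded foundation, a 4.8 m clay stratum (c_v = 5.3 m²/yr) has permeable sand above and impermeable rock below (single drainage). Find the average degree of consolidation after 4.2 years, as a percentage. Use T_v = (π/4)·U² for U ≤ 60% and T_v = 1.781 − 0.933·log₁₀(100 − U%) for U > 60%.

U ≈ 92.5 %

Drainage path length: H_d = H = 4.8 m (single drainage).
T_v = c_v·t/H_d² = 5.3×4.2/4.8² = 0.96615.
T_v = 0.96615 corresponds to the U > 60% branch:
U = 1 − 10^((1.781 − T_v)/0.933)/100 = 0.9253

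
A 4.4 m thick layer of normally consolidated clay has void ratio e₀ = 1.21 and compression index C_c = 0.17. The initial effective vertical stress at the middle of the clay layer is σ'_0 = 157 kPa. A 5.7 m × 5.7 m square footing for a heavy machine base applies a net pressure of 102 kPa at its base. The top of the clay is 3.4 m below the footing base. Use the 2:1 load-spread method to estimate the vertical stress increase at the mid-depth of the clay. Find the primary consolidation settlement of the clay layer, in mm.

S_c ≈ 22.5 mm

Mid-depth of clay below the footing base: z = 3.4 + 4.4/2 = 5.6 m.
Stress increase at mid-clay by the 2:1 spreading method:
Δσ = qBL/((B+z)(L+z)) = 102×5.7×5.7/((5.7+5.6)(5.7+5.6)) = 25.953 kPa
Final effective stress: σ'_f = σ'_0 + Δσ = 157 + 25.953 = 182.95 kPa.
Normally consolidated clay, so the full stress increment lies on the virgin compression line:
S_c = C_c·H/(1+e₀)·log₁₀(σ'_f/σ'_0) = 0.17×4.4/(1+1.21)×log₁₀(182.95/157)
    = 0.33846 × 0.066433 = 0.02248 m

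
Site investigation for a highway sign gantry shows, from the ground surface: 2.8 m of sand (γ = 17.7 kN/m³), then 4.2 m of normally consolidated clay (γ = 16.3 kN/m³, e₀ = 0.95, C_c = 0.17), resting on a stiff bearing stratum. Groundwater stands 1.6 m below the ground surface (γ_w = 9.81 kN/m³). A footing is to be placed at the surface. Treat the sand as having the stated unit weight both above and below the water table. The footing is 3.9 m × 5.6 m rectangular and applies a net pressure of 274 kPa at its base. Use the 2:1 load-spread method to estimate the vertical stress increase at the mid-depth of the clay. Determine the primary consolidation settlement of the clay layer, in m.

S_c ≈ 0.13 m

Mid-depth of clay below the ground surface: z = 2.8 + 4.2/2 = 4.9 m.
Total vertical stress at mid-clay: σ_v = 17.7×2.8 + 16.3×2.1 = 83.79 kPa.
Pore pressure: u = 9.81×(4.9 − 1.6) = 32.373 kPa.
Initial effective stress: σ'_0 = σ_v − u = 83.79 − 32.373 = 51.417 kPa.
Stress increase at mid-clay by the 2:1 spreading method:
Δσ = qBL/((B+z)(L+z)) = 274×3.9×5.6/((3.9+4.9)(5.6+4.9)) = 64.764 kPa
Final effective stress: σ'_f = σ'_0 + Δσ = 51.417 + 64.764 = 116.18 kPa.
Normally consolidated clay, so the full stress increment lies on the virgin compression line:
S_c = C_c·H/(1+e₀)·log₁₀(σ'_f/σ'_0) = 0.17×4.2/(1+0.95)×log₁₀(116.18/51.417)
    = 0.36615 × 0.35402 = 0.1296 m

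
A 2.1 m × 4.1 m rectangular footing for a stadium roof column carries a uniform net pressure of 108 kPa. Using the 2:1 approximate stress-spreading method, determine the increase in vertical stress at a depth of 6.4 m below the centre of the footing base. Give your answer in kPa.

Δσ_z ≈ 10.4 kPa

By the 2:1 method the load spreads at 1 horizontal : 2 vertical, so at depth z the loaded area has grown by z in each plan dimension:
Δσ = qBL/((B+z)(L+z)) = 108×2.1×4.1/((2.1+6.4)(4.1+6.4)) = 10.419 kPa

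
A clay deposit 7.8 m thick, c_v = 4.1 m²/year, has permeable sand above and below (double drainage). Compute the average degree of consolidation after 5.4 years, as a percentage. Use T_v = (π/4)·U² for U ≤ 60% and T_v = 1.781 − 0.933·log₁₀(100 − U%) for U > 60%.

U ≈ 97.8 %

Drainage path length: H_d = H/2 = 3.9 m (double drainage).
T_v = c_v·t/H_d² = 4.1×5.4/3.9² = 1.4556.
T_v = 1.4556 corresponds to the U > 60% branch:
U = 1 − 10^((1.781 − T_v)/0.933)/100 = 0.9777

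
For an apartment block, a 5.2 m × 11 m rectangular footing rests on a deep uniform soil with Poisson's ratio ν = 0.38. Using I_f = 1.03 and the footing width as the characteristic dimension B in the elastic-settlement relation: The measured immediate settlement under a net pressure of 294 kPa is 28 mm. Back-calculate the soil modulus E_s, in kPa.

S_e = q·B·(1−ν²)/E_s · I_f  ⇒  E_s = q·B·(1−ν²)·I_f / S_e.
E_s = 294 × 5.2 × 0.8556 × 1.03 / 0.028 = 48120 kPa

E_s ≈ 48100 kPa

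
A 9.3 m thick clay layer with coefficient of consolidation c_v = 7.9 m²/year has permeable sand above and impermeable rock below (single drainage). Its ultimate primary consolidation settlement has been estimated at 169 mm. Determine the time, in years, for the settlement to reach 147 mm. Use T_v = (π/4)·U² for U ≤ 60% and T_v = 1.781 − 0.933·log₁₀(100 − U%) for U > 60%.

t ≈ 8.11 years

Drainage path length: H_d = H = 9.3 m (single drainage).
U = S(t)/S_ult = 147/169 = 0.8698.
U > 60%: T_v = 1.781 − 0.933·log₁₀(100 − 86.982) = 0.74114.
t = T_v·H_d²/c_v = 0.74114×9.3²/7.9 = 8.114 years.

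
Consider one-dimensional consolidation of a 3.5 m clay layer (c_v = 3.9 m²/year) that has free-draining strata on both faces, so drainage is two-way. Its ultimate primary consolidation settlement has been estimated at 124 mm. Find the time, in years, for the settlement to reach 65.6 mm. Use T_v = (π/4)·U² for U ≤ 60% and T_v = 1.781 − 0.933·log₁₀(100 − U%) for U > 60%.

t ≈ 0.173 years

Drainage path length: H_d = H/2 = 1.75 m (double drainage).
U = S(t)/S_ult = 65.6/124 = 0.529.
U ≤ 60%: T_v = (π/4)·U² = (π/4)×0.52903² = 0.21981.
t = T_v·H_d²/c_v = 0.21981×1.75²/3.9 = 0.1726 years.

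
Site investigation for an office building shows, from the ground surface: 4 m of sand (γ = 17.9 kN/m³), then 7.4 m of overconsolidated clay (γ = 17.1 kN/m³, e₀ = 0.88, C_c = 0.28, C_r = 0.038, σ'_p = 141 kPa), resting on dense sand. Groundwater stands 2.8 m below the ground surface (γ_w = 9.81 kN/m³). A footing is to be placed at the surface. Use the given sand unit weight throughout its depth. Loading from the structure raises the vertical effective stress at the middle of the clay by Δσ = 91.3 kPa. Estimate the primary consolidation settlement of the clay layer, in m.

Mid-depth of clay below the ground surface: z = 4 + 7.4/2 = 7.7 m.
Total vertical stress at mid-clay: σ_v = 17.9×4 + 17.1×3.7 = 134.87 kPa.
Pore pressure: u = 9.81×(7.7 − 2.8) = 48.069 kPa.
Initial effective stress: σ'_0 = σ_v − u = 134.87 − 48.069 = 86.801 kPa.
Final effective stress: σ'_f = 86.801 + 91.3 = 178.1 kPa.
σ'_f = 178.1 > σ'_p = 141 kPa, so the stress path crosses the preconsolidation pressure — recompression up to σ'_p, then virgin compression beyond:
S_c = H/(1+e₀)·[C_r·log₁₀(σ'_p/σ'_0) + C_c·log₁₀(σ'_f/σ'_p)]
    = 7.4/1.88 × [0.038×log₁₀(141/86.801) + 0.28×log₁₀(178.1/141)]
    = 3.9362 × [0.0080064 + 0.028405] = 0.1433 m

S_c ≈ 0.143 m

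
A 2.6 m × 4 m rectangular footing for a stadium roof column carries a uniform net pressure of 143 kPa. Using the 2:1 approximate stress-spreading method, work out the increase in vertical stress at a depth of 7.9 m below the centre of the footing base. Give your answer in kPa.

By the 2:1 method the load spreads at 1 horizontal : 2 vertical, so at depth z the loaded area has grown by z in each plan dimension:
Δσ = qBL/((B+z)(L+z)) = 143×2.6×4/((2.6+7.9)(4+7.9)) = 11.902 kPa

Δσ_z ≈ 11.9 kPa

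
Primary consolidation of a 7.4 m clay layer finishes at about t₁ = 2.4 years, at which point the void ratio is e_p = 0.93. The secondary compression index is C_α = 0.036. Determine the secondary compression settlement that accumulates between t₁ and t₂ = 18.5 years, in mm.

Secondary compression: S_s = C_α·H/(1+e_p)·log₁₀(t₂/t₁)
S_s = 0.036×7.4/(1+0.93)×log₁₀(18.5/2.4)
    = 0.138 × 0.887 = 0.1224 m

S_s ≈ 122 mm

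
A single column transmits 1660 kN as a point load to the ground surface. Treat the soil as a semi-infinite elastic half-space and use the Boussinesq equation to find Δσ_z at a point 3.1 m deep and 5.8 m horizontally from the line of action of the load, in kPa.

Boussinesq vertical stress below a point load on an elastic half-space:
Δσ_z = 3P/(2πz²) · [1 + (r/z)²]^(−5/2)
r/z = 5.8/3.1 = 1.871; [1+(r/z)²]^(−5/2) = 0.023273.
Δσ_z = 3×1660/(2π×3.1²) × 0.023273 = 82.476 × 0.023273 = 1.919 kPa

Δσ_z ≈ 1.92 kPa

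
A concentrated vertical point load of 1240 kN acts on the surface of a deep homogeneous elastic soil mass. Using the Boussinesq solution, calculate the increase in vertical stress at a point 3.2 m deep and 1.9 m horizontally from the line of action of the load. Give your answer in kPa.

Boussinesq vertical stress below a point load on an elastic half-space:
Δσ_z = 3P/(2πz²) · [1 + (r/z)²]^(−5/2)
r/z = 1.9/3.2 = 0.59375; [1+(r/z)²]^(−5/2) = 0.47003.
Δσ_z = 3×1240/(2π×3.2²) × 0.47003 = 57.818 × 0.47003 = 27.18 kPa

Δσ_z ≈ 27.2 kPa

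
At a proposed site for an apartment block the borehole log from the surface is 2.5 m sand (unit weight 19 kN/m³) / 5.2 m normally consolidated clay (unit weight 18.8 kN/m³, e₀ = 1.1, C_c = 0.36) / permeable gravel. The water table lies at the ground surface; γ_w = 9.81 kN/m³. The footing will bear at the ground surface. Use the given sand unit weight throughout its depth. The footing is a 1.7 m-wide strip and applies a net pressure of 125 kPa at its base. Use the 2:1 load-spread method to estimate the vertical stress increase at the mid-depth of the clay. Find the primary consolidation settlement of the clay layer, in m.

Mid-depth of clay below the ground surface: z = 2.5 + 5.2/2 = 5.1 m.
Total vertical stress at mid-clay: σ_v = 19×2.5 + 18.8×2.6 = 96.38 kPa.
Pore pressure: u = 9.81×(5.1 − 0) = 50.031 kPa.
Initial effective stress: σ'_0 = σ_v − u = 96.38 − 50.031 = 46.349 kPa.
Stress increase at mid-clay by the 2:1 spreading method:
Δσ = qB/(B+z) = 125×1.7/(1.7+5.1) = 31.25 kPa
Final effective stress: σ'_f = σ'_0 + Δσ = 46.349 + 31.25 = 77.599 kPa.
Normally consolidated clay, so the full stress increment lies on the virgin compression line:
S_c = C_c·H/(1+e₀)·log₁₀(σ'_f/σ'_0) = 0.36×5.2/(1+1.1)×log₁₀(77.599/46.349)
    = 0.89143 × 0.22382 = 0.1995 m

S_c ≈ 0.2 m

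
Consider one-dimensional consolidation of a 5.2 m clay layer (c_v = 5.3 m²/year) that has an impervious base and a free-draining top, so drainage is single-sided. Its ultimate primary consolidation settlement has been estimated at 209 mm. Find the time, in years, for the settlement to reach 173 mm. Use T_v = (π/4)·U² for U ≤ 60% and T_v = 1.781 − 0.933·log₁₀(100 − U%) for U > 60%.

t ≈ 3.2 years

Drainage path length: H_d = H = 5.2 m (single drainage).
U = S(t)/S_ult = 173/209 = 0.8278.
U > 60%: T_v = 1.781 − 0.933·log₁₀(100 − 82.775) = 0.62767.
t = T_v·H_d²/c_v = 0.62767×5.2²/5.3 = 3.202 years.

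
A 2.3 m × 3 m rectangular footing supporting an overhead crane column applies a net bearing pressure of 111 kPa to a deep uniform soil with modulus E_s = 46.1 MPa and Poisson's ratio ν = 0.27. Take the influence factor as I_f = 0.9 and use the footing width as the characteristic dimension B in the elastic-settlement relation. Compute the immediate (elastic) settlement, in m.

Immediate (elastic) settlement: S_e = q·B·(1−ν²)/E_s · I_f.
E_s = 46.1 MPa = 46100 kPa.
S_e = 111 × 2.3 × (1 − 0.27²) / 46100 × 0.9
    = 111 × 2.3 × 0.9271 / 46100 × 0.9
    = 0.004621 m

S_e ≈ 0.00462 m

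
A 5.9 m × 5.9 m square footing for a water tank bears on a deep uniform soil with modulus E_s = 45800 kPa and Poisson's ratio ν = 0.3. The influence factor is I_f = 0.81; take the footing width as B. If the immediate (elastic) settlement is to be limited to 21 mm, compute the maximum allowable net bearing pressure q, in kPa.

S_e = q·B·(1−ν²)/E_s · I_f  ⇒  q = S_e·E_s / (B·(1−ν²)·I_f).
q = 0.021 × 45800 / (5.9 × 0.91 × 0.81) = 221.2 kPa

q ≈ 221 kPa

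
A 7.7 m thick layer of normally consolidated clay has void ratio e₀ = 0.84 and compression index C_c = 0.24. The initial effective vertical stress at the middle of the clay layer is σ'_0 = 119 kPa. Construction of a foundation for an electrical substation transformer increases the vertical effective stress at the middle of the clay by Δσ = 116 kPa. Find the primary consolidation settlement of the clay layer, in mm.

S_c ≈ 297 mm

Final effective stress: σ'_f = σ'_0 + Δσ = 119 + 116 = 235 kPa.
Normally consolidated clay, so the full stress increment lies on the virgin compression line:
S_c = C_c·H/(1+e₀)·log₁₀(σ'_f/σ'_0) = 0.24×7.7/(1+0.84)×log₁₀(235/119)
    = 1.0043 × 0.29552 = 0.2968 m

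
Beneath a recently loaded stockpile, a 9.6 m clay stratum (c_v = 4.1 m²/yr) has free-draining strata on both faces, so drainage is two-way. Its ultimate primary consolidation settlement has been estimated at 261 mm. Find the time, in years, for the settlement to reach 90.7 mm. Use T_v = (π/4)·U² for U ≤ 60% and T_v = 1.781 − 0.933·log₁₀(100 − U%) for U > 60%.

Drainage path length: H_d = H/2 = 4.8 m (double drainage).
U = S(t)/S_ult = 90.7/261 = 0.3475.
U ≤ 60%: T_v = (π/4)·U² = (π/4)×0.34751² = 0.094847.
t = T_v·H_d²/c_v = 0.094847×4.8²/4.1 = 0.533 years.

t ≈ 0.533 years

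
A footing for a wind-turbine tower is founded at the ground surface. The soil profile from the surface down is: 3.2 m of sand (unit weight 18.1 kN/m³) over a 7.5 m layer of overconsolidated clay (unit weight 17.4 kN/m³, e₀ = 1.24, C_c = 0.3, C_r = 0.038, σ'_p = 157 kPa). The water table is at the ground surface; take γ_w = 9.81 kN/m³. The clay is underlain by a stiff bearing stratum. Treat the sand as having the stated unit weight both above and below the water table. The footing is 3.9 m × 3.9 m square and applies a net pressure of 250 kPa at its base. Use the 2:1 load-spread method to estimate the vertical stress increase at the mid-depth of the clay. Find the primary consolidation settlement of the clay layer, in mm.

S_c ≈ 25.5 mm

Mid-depth of clay below the ground surface: z = 3.2 + 7.5/2 = 6.95 m.
Total vertical stress at mid-clay: σ_v = 18.1×3.2 + 17.4×3.75 = 123.17 kPa.
Pore pressure: u = 9.81×(6.95 − 0) = 68.18 kPa.
Initial effective stress: σ'_0 = σ_v − u = 123.17 − 68.18 = 54.99 kPa.
Stress increase at mid-clay by the 2:1 spreading method:
Δσ = qBL/((B+z)(L+z)) = 250×3.9×3.9/((3.9+6.95)(3.9+6.95)) = 32.301 kPa
Final effective stress: σ'_f = 54.99 + 32.301 = 87.291 kPa.
σ'_f = 87.291 ≤ σ'_p = 157 kPa, so the clay remains overconsolidated and only the recompression index applies:
S_c = C_r·H/(1+e₀)·log₁₀(σ'_f/σ'_0) = 0.038×7.5/2.24×log₁₀(87.291/54.99)
    = 0.12723 × 0.20069 = 0.02553 m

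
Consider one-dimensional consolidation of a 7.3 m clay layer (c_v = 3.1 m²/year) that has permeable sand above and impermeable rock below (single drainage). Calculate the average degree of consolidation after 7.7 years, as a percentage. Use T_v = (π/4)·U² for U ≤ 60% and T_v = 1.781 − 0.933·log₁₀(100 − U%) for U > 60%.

U ≈ 73.2 %

Drainage path length: H_d = H = 7.3 m (single drainage).
T_v = c_v·t/H_d² = 3.1×7.7/7.3² = 0.44793.
T_v = 0.44793 corresponds to the U > 60% branch:
U = 1 − 10^((1.781 − T_v)/0.933)/100 = 0.7316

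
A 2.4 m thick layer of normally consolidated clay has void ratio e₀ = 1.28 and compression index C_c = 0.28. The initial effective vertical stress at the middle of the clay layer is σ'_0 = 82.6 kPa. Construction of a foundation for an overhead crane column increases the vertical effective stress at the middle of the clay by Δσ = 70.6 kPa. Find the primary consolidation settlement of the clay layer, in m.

S_c ≈ 0.0791 m

Final effective stress: σ'_f = σ'_0 + Δσ = 82.6 + 70.6 = 153.2 kPa.
Normally consolidated clay, so the full stress increment lies on the virgin compression line:
S_c = C_c·H/(1+e₀)·log₁₀(σ'_f/σ'_0) = 0.28×2.4/(1+1.28)×log₁₀(153.2/82.6)
    = 0.29474 × 0.26828 = 0.07907 m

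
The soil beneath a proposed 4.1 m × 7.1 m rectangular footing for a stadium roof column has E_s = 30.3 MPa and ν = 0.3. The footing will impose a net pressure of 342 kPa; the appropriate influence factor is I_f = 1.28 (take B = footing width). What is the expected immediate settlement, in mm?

S_e ≈ 53.9 mm

Immediate (elastic) settlement: S_e = q·B·(1−ν²)/E_s · I_f.
E_s = 30.3 MPa = 30300 kPa.
S_e = 342 × 4.1 × (1 − 0.3²) / 30300 × 1.28
    = 342 × 4.1 × 0.91 / 30300 × 1.28
    = 0.0539 m = 53.9 mm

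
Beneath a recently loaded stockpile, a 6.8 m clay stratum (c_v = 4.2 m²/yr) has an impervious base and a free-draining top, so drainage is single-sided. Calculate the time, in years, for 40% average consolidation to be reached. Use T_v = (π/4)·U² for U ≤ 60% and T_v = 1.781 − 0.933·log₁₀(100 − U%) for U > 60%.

Drainage path length: H_d = H = 6.8 m (single drainage).
U ≤ 60%: T_v = (π/4)·U² = (π/4)×0.4² = 0.12566.
t = T_v·H_d²/c_v = 0.12566×6.8²/4.2 = 1.383 years.

t ≈ 1.38 years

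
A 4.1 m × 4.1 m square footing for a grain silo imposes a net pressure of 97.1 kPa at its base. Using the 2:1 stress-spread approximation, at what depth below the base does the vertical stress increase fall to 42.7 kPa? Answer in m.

z ≈ 2.08 m

2:1 spreading — at depth z the loaded area has grown by z in each plan dimension:
qB²/(B+z)² = Δσ_z ⇒ z = B(√(q/Δσ_z) − 1) = 4.1×(√(97.1/42.7) − 1) = 2.083 m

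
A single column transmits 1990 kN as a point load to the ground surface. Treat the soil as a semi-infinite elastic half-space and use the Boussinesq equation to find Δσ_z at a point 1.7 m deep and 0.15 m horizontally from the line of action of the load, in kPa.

Boussinesq vertical stress below a point load on an elastic half-space:
Δσ_z = 3P/(2πz²) · [1 + (r/z)²]^(−5/2)
r/z = 0.15/1.7 = 0.088235; [1+(r/z)²]^(−5/2) = 0.9808.
Δσ_z = 3×1990/(2π×1.7²) × 0.9808 = 328.77 × 0.9808 = 322.5 kPa

Δσ_z ≈ 322 kPa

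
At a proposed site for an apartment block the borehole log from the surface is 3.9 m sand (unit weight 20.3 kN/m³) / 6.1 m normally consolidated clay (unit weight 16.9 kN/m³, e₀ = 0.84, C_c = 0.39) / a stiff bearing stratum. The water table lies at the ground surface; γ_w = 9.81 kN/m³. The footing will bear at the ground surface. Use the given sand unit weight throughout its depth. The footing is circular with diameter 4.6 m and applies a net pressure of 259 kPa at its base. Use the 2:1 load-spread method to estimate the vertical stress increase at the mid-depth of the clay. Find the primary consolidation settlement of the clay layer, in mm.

S_c ≈ 284 mm

Mid-depth of clay below the ground surface: z = 3.9 + 6.1/2 = 6.95 m.
Total vertical stress at mid-clay: σ_v = 20.3×3.9 + 16.9×3.05 = 130.72 kPa.
Pore pressure: u = 9.81×(6.95 − 0) = 68.18 kPa.
Initial effective stress: σ'_0 = σ_v − u = 130.72 − 68.18 = 62.54 kPa.
Stress increase at mid-clay by the 2:1 spreading method:
Δσ ≈ qD²/(D+z)² = 259×4.6²/(4.6+6.95)² = 41.082 kPa
Final effective stress: σ'_f = σ'_0 + Δσ = 62.54 + 41.082 = 103.62 kPa.
Normally consolidated clay, so the full stress increment lies on the virgin compression line:
S_c = C_c·H/(1+e₀)·log₁₀(σ'_f/σ'_0) = 0.39×6.1/(1+0.84)×log₁₀(103.62/62.54)
    = 1.2929 × 0.21929 = 0.2835 m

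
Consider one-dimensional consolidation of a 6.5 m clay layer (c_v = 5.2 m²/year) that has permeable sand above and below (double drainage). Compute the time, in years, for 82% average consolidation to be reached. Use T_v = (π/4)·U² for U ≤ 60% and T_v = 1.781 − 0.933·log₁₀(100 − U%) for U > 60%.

Drainage path length: H_d = H/2 = 3.25 m (double drainage).
U > 60%: T_v = 1.781 − 0.933·log₁₀(100 − 82) = 0.60983.
t = T_v·H_d²/c_v = 0.60983×3.25²/5.2 = 1.239 years.

t ≈ 1.24 years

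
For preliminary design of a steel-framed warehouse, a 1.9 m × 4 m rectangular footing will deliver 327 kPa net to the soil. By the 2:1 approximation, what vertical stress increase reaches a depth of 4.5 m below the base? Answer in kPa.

Δσ_z ≈ 45.7 kPa

By the 2:1 method the load spreads at 1 horizontal : 2 vertical, so at depth z the loaded area has grown by z in each plan dimension:
Δσ = qBL/((B+z)(L+z)) = 327×1.9×4/((1.9+4.5)(4+4.5)) = 45.684 kPa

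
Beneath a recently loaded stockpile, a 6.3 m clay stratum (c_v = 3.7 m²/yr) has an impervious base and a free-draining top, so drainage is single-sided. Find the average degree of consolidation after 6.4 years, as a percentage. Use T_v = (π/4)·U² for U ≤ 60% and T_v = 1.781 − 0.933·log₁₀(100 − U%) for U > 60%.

Drainage path length: H_d = H = 6.3 m (single drainage).
T_v = c_v·t/H_d² = 3.7×6.4/6.3² = 0.59662.
T_v = 0.59662 corresponds to the U > 60% branch:
U = 1 − 10^((1.781 − T_v)/0.933)/100 = 0.814

U ≈ 81.4 %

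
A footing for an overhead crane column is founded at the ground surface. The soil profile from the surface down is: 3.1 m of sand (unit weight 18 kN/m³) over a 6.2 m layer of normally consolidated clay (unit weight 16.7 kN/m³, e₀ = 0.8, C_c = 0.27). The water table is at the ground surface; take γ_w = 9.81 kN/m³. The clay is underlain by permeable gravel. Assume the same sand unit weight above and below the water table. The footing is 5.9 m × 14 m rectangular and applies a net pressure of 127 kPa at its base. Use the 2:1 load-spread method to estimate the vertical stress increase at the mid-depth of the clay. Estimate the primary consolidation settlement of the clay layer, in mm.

S_c ≈ 263 mm

Mid-depth of clay below the ground surface: z = 3.1 + 6.2/2 = 6.2 m.
Total vertical stress at mid-clay: σ_v = 18×3.1 + 16.7×3.1 = 107.57 kPa.
Pore pressure: u = 9.81×(6.2 − 0) = 60.822 kPa.
Initial effective stress: σ'_0 = σ_v − u = 107.57 − 60.822 = 46.748 kPa.
Stress increase at mid-clay by the 2:1 spreading method:
Δσ = qBL/((B+z)(L+z)) = 127×5.9×14/((5.9+6.2)(14+6.2)) = 42.919 kPa
Final effective stress: σ'_f = σ'_0 + Δσ = 46.748 + 42.919 = 89.667 kPa.
Normally consolidated clay, so the full stress increment lies on the virgin compression line:
S_c = C_c·H/(1+e₀)·log₁₀(σ'_f/σ'_0) = 0.27×6.2/(1+0.8)×log₁₀(89.667/46.748)
    = 0.93 × 0.28287 = 0.2631 m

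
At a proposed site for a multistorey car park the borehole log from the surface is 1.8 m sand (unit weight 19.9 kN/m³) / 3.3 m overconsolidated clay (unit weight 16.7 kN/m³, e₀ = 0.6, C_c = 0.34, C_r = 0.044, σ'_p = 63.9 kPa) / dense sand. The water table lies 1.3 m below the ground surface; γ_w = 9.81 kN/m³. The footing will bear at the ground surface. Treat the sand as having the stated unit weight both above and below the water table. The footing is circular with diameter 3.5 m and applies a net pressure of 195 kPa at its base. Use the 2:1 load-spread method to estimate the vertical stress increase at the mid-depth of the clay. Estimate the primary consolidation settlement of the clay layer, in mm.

Mid-depth of clay below the ground surface: z = 1.8 + 3.3/2 = 3.45 m.
Total vertical stress at mid-clay: σ_v = 19.9×1.8 + 16.7×1.65 = 63.375 kPa.
Pore pressure: u = 9.81×(3.45 − 1.3) = 21.091 kPa.
Initial effective stress: σ'_0 = σ_v − u = 63.375 − 21.091 = 42.284 kPa.
Stress increase at mid-clay by the 2:1 spreading method:
Δσ ≈ qD²/(D+z)² = 195×3.5²/(3.5+3.45)² = 49.454 kPa
Final effective stress: σ'_f = 42.284 + 49.454 = 91.738 kPa.
σ'_f = 91.738 > σ'_p = 63.9 kPa, so the stress path crosses the preconsolidation pressure — recompression up to σ'_p, then virgin compression beyond:
S_c = H/(1+e₀)·[C_r·log₁₀(σ'_p/σ'_0) + C_c·log₁₀(σ'_f/σ'_p)]
    = 3.3/1.6 × [0.044×log₁₀(63.9/42.284) + 0.34×log₁₀(91.738/63.9)]
    = 2.0625 × [0.0078903 + 0.053396] = 0.1264 m

S_c ≈ 126 mm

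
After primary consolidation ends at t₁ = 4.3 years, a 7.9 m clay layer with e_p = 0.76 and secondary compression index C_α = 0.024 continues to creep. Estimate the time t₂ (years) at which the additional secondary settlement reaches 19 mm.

S_s = C_α·H/(1+e_p)·log₁₀(t₂/t₁) ⇒ log₁₀(t₂/t₁) = S_s·(1+e_p)/(C_α·H).
log₁₀(t₂/t₁) = 0.019 × (1+0.76) / (0.024×7.9) = 0.1764
t₂ = t₁ × 10^0.1764 = 4.3 × 1.501 = 6.454 years

t₂ ≈ 6.45 years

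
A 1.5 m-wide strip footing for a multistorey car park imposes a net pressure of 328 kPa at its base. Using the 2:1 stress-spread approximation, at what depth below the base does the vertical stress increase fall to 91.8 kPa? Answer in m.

z ≈ 3.86 m

2:1 spreading — at depth z the loaded area has grown by z in each plan dimension:
qB/(B+z) = Δσ_z ⇒ z = qB/Δσ_z − B = 328×1.5/91.8 − 1.5 = 3.859 m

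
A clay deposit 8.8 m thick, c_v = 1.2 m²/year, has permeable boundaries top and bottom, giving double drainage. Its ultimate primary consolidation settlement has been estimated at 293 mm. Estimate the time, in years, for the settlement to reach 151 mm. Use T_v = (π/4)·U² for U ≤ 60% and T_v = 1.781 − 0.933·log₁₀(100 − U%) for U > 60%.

Drainage path length: H_d = H/2 = 4.4 m (double drainage).
U = S(t)/S_ult = 151/293 = 0.5154.
U ≤ 60%: T_v = (π/4)·U² = (π/4)×0.51536² = 0.2086.
t = T_v·H_d²/c_v = 0.2086×4.4²/1.2 = 3.365 years.

t ≈ 3.37 years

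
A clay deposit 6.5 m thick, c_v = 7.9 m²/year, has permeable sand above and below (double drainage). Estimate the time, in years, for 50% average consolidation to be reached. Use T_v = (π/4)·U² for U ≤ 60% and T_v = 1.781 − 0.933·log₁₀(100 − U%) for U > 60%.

Drainage path length: H_d = H/2 = 3.25 m (double drainage).
U ≤ 60%: T_v = (π/4)·U² = (π/4)×0.5² = 0.19635.
t = T_v·H_d²/c_v = 0.19635×3.25²/7.9 = 0.2625 years.

t ≈ 0.263 years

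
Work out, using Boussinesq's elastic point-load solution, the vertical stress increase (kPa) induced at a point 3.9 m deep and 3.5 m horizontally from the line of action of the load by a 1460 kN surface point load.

Δσ_z ≈ 10.5 kPa

Boussinesq vertical stress below a point load on an elastic half-space:
Δσ_z = 3P/(2πz²) · [1 + (r/z)²]^(−5/2)
r/z = 3.5/3.9 = 0.89744; [1+(r/z)²]^(−5/2) = 0.22833.
Δσ_z = 3×1460/(2π×3.9²) × 0.22833 = 45.832 × 0.22833 = 10.46 kPa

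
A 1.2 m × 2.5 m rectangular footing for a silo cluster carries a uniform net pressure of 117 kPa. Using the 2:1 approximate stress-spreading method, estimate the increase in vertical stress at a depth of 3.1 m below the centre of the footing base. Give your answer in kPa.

Δσ_z ≈ 14.6 kPa

By the 2:1 method the load spreads at 1 horizontal : 2 vertical, so at depth z the loaded area has grown by z in each plan dimension:
Δσ = qBL/((B+z)(L+z)) = 117×1.2×2.5/((1.2+3.1)(2.5+3.1)) = 14.576 kPa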